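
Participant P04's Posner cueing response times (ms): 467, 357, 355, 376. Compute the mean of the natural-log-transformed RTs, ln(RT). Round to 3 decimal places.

5.956

ln(RT): 6.1463, 5.8777, 5.8721, 5.9296
Σ ln(RT) = 23.8258
Mean = 23.8258/4 = 5.95644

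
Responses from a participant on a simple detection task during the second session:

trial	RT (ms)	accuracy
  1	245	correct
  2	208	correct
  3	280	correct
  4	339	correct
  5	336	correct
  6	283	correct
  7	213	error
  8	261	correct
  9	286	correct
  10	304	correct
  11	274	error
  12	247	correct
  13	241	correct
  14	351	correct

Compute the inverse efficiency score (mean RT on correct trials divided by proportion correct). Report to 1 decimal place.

328.7 ms

Correct trials (n=12): 245, 208, 280, 339, 336, 283, 261, 286, 304, 247, 241, 351
Mean correct RT = 3381/12 = 281.7500 ms
Proportion correct = 12/14
IES = 281.7500 / (12/14) = 328.708 ms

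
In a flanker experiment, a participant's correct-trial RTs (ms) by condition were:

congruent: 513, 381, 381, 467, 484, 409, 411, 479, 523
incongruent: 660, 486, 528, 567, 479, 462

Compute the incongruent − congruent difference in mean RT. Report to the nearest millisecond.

M(congruent) = 4048/9 = 449.778
M(incongruent) = 3182/6 = 530.333
Difference = 530.333 − 449.778 = 80.556 ms

81 ms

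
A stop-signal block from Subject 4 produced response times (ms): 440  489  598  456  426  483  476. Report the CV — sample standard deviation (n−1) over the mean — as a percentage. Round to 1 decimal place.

n = 7, Σ = 3368, M = 481.1429
Σ(x−M)² = 19112.857; s = √(19112.857/6) = 56.4400
CV = 56.4400 / 481.1429 = 0.11730 = 11.730%

11.7%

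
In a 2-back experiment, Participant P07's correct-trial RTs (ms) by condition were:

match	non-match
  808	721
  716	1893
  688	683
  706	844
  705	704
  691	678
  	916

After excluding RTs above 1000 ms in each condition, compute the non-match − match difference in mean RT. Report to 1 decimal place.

non-match: exclude 1893
M(match) = 4314/6 = 719.000
M(non-match) = 4546/6 = 757.667
Difference = 757.667 − 719.000 = 38.667 ms

38.7 ms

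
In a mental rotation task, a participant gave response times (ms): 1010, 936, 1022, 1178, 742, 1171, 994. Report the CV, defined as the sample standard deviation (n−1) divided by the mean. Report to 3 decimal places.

0.147

n = 7, Σ = 7053, M = 1007.5714
Σ(x−M)² = 131803.714; s = √(131803.714/6) = 148.2136
CV = 148.2136 / 1007.5714 = 0.14710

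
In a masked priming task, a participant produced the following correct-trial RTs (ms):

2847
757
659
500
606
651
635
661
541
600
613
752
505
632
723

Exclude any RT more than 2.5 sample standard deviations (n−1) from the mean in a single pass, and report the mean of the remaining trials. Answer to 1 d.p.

631.1 ms

n = 15, ΣRT = 11682, M = 778.800
Σ(x−M)² = 4667112.40; s = √(4667112.40/14) = 577.378
Cutoffs: 778.800 ± 2.5·577.378 → [-664.6, 2222.2]
Outside: 2847 → excluded.
Retained (n=14): Σ = 8835, mean = 8835/14 = 631.071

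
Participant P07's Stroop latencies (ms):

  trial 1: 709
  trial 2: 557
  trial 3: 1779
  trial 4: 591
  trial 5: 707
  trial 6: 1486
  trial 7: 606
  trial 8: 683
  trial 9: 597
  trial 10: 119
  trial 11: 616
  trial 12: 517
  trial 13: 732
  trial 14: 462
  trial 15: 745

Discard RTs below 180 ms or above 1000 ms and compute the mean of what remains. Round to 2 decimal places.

Excluded: 119, 1486, 1779
Retained (n=12): Σ = 7522
Mean = 7522/12 = 626.8333

626.83 ms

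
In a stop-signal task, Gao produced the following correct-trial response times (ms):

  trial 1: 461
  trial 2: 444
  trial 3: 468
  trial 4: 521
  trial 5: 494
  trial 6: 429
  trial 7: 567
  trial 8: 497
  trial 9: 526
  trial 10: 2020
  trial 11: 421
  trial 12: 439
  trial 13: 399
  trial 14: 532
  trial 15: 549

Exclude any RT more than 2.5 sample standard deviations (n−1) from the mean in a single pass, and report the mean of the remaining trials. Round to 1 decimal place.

n = 15, ΣRT = 8767, M = 584.467
Σ(x−M)² = 2243341.73; s = √(2243341.73/14) = 400.298
Cutoffs: 584.467 ± 2.5·400.298 → [-416.3, 1585.2]
Outside: 2020 → excluded.
Retained (n=14): Σ = 6747, mean = 6747/14 = 481.929

481.9 ms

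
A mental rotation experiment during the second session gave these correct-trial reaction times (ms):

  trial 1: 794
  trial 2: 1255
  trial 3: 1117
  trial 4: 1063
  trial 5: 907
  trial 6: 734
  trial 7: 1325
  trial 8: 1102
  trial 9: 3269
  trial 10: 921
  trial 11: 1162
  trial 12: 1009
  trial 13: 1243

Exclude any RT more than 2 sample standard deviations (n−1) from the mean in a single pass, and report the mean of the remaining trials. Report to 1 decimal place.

n = 13, ΣRT = 15901, M = 1223.154
Σ(x−M)² = 4913159.69; s = √(4913159.69/12) = 639.867
Cutoffs: 1223.154 ± 2·639.867 → [-56.6, 2502.9]
Outside: 3269 → excluded.
Retained (n=12): Σ = 12632, mean = 12632/12 = 1052.667

1052.7 ms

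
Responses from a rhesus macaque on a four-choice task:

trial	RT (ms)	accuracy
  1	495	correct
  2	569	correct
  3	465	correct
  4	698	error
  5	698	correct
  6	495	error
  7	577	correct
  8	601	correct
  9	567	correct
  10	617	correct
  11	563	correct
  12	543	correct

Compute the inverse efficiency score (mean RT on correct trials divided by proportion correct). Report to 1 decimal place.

Correct trials (n=10): 495, 569, 465, 698, 577, 601, 567, 617, 563, 543
Mean correct RT = 5695/10 = 569.5000 ms
Proportion correct = 10/12
IES = 569.5000 / (10/12) = 683.400 ms

683.4 ms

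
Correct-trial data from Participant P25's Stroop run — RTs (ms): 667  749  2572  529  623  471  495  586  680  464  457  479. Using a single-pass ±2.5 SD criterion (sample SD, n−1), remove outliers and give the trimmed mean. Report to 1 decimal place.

n = 12, ΣRT = 8772, M = 731.000
Σ(x−M)² = 3802960.00; s = √(3802960.00/11) = 587.983
Cutoffs: 731.000 ± 2.5·587.983 → [-739.0, 2201.0]
Outside: 2572 → excluded.
Retained (n=11): Σ = 6200, mean = 6200/11 = 563.636

563.6 ms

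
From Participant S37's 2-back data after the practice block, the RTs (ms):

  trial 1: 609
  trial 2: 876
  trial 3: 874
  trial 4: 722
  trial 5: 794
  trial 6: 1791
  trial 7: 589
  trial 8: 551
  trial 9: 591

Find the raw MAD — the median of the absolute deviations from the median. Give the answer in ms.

133 ms

Sorted: 551, 589, 591, 609, 722, 794, 874, 876, 1791 → median = 722
|x − 722|: 113, 154, 152, 0, 72, 1069, 133, 171, 131
Sorted deviations: 0, 72, 113, 131, 133, 152, 154, 171, 1069 → MAD = 133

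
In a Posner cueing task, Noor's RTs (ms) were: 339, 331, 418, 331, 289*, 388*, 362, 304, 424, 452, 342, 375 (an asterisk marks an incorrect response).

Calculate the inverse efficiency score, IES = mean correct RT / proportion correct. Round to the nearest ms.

441 ms

Correct trials (n=10): 339, 331, 418, 331, 362, 304, 424, 452, 342, 375
Mean correct RT = 3678/10 = 367.8000 ms
Proportion correct = 10/12
IES = 367.8000 / (10/12) = 441.360 ms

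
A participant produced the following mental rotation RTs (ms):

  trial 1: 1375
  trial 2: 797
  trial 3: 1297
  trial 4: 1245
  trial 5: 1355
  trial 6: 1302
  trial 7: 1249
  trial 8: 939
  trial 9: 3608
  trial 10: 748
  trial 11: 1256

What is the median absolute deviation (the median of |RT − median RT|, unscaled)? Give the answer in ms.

Sorted: 748, 797, 939, 1245, 1249, 1256, 1297, 1302, 1355, 1375, 3608 → median = 1256
|x − 1256|: 119, 459, 41, 11, 99, 46, 7, 317, 2352, 508, 0
Sorted deviations: 0, 7, 11, 41, 46, 99, 119, 317, 459, 508, 2352 → MAD = 99

99 ms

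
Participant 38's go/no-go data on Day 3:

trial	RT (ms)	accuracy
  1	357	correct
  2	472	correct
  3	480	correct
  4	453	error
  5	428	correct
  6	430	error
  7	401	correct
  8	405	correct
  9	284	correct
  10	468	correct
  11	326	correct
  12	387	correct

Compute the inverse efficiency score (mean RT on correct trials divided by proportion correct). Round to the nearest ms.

481 ms

Correct trials (n=10): 357, 472, 480, 428, 401, 405, 284, 468, 326, 387
Mean correct RT = 4008/10 = 400.8000 ms
Proportion correct = 10/12
IES = 400.8000 / (10/12) = 480.960 ms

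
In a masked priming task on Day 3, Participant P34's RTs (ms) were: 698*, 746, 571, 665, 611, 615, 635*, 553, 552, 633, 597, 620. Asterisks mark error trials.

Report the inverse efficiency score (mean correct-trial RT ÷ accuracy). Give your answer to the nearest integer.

740 ms

Correct trials (n=10): 746, 571, 665, 611, 615, 553, 552, 633, 597, 620
Mean correct RT = 6163/10 = 616.3000 ms
Proportion correct = 10/12
IES = 616.3000 / (10/12) = 739.560 ms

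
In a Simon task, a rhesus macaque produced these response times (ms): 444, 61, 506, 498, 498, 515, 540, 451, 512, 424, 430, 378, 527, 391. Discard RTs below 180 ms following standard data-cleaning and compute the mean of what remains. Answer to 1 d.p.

Excluded: 61
Retained (n=13): Σ = 6114
Mean = 6114/13 = 470.3077

470.3 ms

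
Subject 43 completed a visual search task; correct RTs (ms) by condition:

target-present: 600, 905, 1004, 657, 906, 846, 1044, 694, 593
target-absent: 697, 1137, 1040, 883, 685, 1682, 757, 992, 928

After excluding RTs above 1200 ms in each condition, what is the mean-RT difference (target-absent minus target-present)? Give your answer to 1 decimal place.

84.4 ms

target-absent: exclude 1682
M(target-present) = 7249/9 = 805.444
M(target-absent) = 7119/8 = 889.875
Difference = 889.875 − 805.444 = 84.431 ms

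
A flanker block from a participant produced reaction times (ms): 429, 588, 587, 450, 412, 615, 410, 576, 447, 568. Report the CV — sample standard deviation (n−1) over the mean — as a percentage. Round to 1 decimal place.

16.7%

n = 10, Σ = 5082, M = 508.2000
Σ(x−M)² = 64459.600; s = √(64459.600/9) = 84.6297
CV = 84.6297 / 508.2000 = 0.16653 = 16.653%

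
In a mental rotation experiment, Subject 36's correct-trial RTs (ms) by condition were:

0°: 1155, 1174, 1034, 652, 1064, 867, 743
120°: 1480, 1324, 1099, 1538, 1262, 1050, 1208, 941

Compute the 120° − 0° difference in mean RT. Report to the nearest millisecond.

M(0°) = 6689/7 = 955.571
M(120°) = 9902/8 = 1237.750
Difference = 1237.750 − 955.571 = 282.179 ms

282 ms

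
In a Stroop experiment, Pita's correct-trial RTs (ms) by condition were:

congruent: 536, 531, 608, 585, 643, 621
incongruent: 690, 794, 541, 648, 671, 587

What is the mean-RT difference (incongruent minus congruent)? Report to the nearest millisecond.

68 ms

M(congruent) = 3524/6 = 587.333
M(incongruent) = 3931/6 = 655.167
Difference = 655.167 − 587.333 = 67.833 ms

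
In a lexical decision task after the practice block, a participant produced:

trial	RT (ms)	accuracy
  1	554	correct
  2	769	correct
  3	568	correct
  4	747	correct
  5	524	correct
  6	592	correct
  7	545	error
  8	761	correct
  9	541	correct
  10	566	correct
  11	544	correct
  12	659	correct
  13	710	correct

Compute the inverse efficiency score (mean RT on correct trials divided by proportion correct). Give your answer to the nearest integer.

680 ms

Correct trials (n=12): 554, 769, 568, 747, 524, 592, 761, 541, 566, 544, 659, 710
Mean correct RT = 7535/12 = 627.9167 ms
Proportion correct = 12/13
IES = 627.9167 / (12/13) = 680.243 ms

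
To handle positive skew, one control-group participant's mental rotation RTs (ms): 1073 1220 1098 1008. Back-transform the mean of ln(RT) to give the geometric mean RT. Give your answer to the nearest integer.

1097 ms

ln(RT): 6.9782, 7.1066, 7.0012, 6.9157
Mean ln(RT) = 28.0018/4 = 7.00045
Geometric mean = exp(7.00045) = 1097.12 ms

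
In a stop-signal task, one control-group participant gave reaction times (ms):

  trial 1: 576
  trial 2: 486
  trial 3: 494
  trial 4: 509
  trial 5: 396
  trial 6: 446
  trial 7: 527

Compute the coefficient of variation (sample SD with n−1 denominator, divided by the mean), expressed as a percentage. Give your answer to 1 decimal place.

n = 7, Σ = 3434, M = 490.5714
Σ(x−M)² = 19927.714; s = √(19927.714/6) = 57.6306
CV = 57.6306 / 490.5714 = 0.11748 = 11.748%

11.7%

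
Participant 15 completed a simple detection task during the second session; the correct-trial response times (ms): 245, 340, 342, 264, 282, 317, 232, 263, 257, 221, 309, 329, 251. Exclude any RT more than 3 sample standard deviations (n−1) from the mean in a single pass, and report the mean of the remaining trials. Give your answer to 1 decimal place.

280.9 ms

n = 13, ΣRT = 3652, M = 280.923
Σ(x−M)² = 20972.92; s = √(20972.92/12) = 41.806
Cutoffs: 280.923 ± 3·41.806 → [155.5, 406.3]
No RTs fall outside the cutoffs; all 13 retained. Mean = 3652/13 = 280.923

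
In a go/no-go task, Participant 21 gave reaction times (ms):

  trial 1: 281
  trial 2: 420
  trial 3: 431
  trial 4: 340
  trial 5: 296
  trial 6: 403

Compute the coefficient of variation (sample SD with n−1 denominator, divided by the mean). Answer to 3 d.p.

n = 6, Σ = 2171, M = 361.8333
Σ(x−M)² = 21206.833; s = √(21206.833/5) = 65.1258
CV = 65.1258 / 361.8333 = 0.17999

0.180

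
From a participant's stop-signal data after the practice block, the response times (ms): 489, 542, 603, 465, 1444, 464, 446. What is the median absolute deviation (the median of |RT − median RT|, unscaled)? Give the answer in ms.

43 ms

Sorted: 446, 464, 465, 489, 542, 603, 1444 → median = 489
|x − 489|: 0, 53, 114, 24, 955, 25, 43
Sorted deviations: 0, 24, 25, 43, 53, 114, 955 → MAD = 43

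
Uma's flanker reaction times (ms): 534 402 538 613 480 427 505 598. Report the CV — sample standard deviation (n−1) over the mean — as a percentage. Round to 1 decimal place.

14.6%

n = 8, Σ = 4097, M = 512.1250
Σ(x−M)² = 39154.875; s = √(39154.875/7) = 74.7901
CV = 74.7901 / 512.1250 = 0.14604 = 14.604%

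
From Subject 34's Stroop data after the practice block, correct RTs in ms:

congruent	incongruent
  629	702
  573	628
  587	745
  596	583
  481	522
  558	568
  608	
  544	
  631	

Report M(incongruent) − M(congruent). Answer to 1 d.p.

M(congruent) = 5207/9 = 578.556
M(incongruent) = 3748/6 = 624.667
Difference = 624.667 − 578.556 = 46.111 ms

46.1 ms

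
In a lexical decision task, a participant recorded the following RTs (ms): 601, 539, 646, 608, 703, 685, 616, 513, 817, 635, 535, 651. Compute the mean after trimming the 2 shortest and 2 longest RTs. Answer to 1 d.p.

Sorted: 513, 535, 539, 601, 608, 616, 635, 646, 651, 685, 703, 817
Drop lowest 2 (513, 535) and highest 2 (703, 817)
Remaining (n=8): Σ = 4981, mean = 4981/8 = 622.625

622.6 ms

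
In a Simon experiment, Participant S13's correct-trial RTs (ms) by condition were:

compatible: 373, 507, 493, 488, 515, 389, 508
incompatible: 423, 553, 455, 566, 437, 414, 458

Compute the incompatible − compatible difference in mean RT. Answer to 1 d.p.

4.7 ms

M(compatible) = 3273/7 = 467.571
M(incompatible) = 3306/7 = 472.286
Difference = 472.286 − 467.571 = 4.714 ms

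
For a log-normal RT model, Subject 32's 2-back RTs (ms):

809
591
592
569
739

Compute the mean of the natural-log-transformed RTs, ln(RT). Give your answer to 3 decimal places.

ln(RT): 6.6958, 6.3818, 6.3835, 6.3439, 6.6053
Σ ln(RT) = 32.4103
Mean = 32.4103/5 = 6.48206

6.482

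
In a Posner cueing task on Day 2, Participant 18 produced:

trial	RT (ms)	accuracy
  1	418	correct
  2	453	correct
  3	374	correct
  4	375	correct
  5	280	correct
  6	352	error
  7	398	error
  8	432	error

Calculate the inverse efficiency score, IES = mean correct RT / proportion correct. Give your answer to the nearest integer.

Correct trials (n=5): 418, 453, 374, 375, 280
Mean correct RT = 1900/5 = 380.0000 ms
Proportion correct = 5/8
IES = 380.0000 / (5/8) = 608.000 ms

608 ms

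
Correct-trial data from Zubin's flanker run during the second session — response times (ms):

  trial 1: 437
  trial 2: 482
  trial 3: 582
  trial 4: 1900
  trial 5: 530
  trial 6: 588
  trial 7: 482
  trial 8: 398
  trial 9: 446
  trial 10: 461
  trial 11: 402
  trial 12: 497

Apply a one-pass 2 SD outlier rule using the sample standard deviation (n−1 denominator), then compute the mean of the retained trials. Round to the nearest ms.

482 ms

n = 12, ΣRT = 7205, M = 600.417
Σ(x−M)² = 1883436.92; s = √(1883436.92/11) = 413.789
Cutoffs: 600.417 ± 2·413.789 → [-227.2, 1428.0]
Outside: 1900 → excluded.
Retained (n=11): Σ = 5305, mean = 5305/11 = 482.273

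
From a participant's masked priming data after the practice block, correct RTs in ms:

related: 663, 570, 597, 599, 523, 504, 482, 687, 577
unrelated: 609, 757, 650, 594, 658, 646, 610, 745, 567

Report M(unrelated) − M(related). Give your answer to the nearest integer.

70 ms

M(related) = 5202/9 = 578.000
M(unrelated) = 5836/9 = 648.444
Difference = 648.444 − 578.000 = 70.444 ms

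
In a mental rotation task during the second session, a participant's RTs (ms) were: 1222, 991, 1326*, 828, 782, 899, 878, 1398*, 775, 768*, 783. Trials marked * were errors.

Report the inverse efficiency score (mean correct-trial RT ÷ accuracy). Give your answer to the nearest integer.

Correct trials (n=8): 1222, 991, 828, 782, 899, 878, 775, 783
Mean correct RT = 7158/8 = 894.7500 ms
Proportion correct = 8/11
IES = 894.7500 / (8/11) = 1230.281 ms

1230 ms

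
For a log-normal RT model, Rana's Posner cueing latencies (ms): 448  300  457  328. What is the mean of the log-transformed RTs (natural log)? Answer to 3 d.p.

ln(RT): 6.1048, 5.7038, 6.1247, 5.7930
Σ ln(RT) = 23.7263
Mean = 23.7263/4 = 5.93157

5.932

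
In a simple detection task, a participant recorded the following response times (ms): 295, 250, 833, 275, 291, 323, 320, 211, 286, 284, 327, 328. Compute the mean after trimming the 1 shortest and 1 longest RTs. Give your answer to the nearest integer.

Sorted: 211, 250, 275, 284, 286, 291, 295, 320, 323, 327, 328, 833
Drop lowest 1 (211) and highest 1 (833)
Remaining (n=10): Σ = 2979, mean = 2979/10 = 297.900

298 ms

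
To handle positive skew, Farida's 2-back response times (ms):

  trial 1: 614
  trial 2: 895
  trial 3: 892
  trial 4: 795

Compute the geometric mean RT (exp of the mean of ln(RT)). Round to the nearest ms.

790 ms

ln(RT): 6.4200, 6.7968, 6.7935, 6.6783
Mean ln(RT) = 26.6886/4 = 6.67216
Geometric mean = exp(6.67216) = 790.10 ms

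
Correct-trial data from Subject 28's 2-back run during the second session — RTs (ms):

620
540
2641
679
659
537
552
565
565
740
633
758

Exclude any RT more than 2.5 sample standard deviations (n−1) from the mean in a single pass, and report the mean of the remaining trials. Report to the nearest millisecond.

n = 12, ΣRT = 9489, M = 790.750
Σ(x−M)² = 3797152.25; s = √(3797152.25/11) = 587.534
Cutoffs: 790.750 ± 2.5·587.534 → [-678.1, 2259.6]
Outside: 2641 → excluded.
Retained (n=11): Σ = 6848, mean = 6848/11 = 622.545

623 ms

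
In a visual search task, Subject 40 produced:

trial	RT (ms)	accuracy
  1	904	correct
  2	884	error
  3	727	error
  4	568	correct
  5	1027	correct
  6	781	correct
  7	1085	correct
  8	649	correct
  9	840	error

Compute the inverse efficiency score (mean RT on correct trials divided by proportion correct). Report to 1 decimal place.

Correct trials (n=6): 904, 568, 1027, 781, 1085, 649
Mean correct RT = 5014/6 = 835.6667 ms
Proportion correct = 6/9
IES = 835.6667 / (6/9) = 1253.500 ms

1253.5 ms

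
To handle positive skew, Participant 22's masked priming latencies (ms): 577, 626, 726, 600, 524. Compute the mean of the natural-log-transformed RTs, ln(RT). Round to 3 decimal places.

6.409

ln(RT): 6.3578, 6.4394, 6.5876, 6.3969, 6.2615
Σ ln(RT) = 32.0432
Mean = 32.0432/5 = 6.40863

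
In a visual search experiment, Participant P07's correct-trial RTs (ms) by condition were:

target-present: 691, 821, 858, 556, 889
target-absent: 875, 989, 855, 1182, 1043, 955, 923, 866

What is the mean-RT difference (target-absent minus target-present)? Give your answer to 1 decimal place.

M(target-present) = 3815/5 = 763.000
M(target-absent) = 7688/8 = 961.000
Difference = 961.000 − 763.000 = 198.000 ms

198.0 ms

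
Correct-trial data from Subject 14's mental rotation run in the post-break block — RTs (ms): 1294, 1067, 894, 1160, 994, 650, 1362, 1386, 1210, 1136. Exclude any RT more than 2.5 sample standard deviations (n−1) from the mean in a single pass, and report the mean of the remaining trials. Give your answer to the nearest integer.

1115 ms

n = 10, ΣRT = 11153, M = 1115.300
Σ(x−M)² = 459992.10; s = √(459992.10/9) = 226.076
Cutoffs: 1115.300 ± 2.5·226.076 → [550.1, 1680.5]
No RTs fall outside the cutoffs; all 10 retained. Mean = 11153/10 = 1115.300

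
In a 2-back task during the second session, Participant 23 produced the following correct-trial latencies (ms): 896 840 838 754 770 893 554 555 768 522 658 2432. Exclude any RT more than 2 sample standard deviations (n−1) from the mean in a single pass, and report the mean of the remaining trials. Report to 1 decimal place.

n = 12, ΣRT = 10480, M = 873.333
Σ(x−M)² = 2841828.67; s = √(2841828.67/11) = 508.280
Cutoffs: 873.333 ± 2·508.280 → [-143.2, 1889.9]
Outside: 2432 → excluded.
Retained (n=11): Σ = 8048, mean = 8048/11 = 731.636

731.6 ms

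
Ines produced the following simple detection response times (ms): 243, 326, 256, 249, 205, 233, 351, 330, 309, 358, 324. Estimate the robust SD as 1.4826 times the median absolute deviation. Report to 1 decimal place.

Sorted: 205, 233, 243, 249, 256, 309, 324, 326, 330, 351, 358 → median = 309
|x − 309| sorted: 0, 15, 17, 21, 42, 49, 53, 60, 66, 76, 104 → MAD = 49
Robust SD ≈ 1.4826 × 49 = 72.647

72.6 ms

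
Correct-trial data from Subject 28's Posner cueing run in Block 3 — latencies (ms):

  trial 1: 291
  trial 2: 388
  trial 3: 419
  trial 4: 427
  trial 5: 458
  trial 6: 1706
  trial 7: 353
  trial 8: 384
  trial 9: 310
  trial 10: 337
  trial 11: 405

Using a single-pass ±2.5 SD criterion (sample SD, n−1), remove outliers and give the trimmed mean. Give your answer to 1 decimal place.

377.2 ms

n = 11, ΣRT = 5478, M = 498.000
Σ(x−M)² = 1631030.00; s = √(1631030.00/10) = 403.860
Cutoffs: 498.000 ± 2.5·403.860 → [-511.7, 1507.7]
Outside: 1706 → excluded.
Retained (n=10): Σ = 3772, mean = 3772/10 = 377.200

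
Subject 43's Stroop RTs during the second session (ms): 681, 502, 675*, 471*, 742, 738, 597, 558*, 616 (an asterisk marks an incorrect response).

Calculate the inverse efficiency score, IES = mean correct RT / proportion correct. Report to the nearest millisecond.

Correct trials (n=6): 681, 502, 742, 738, 597, 616
Mean correct RT = 3876/6 = 646.0000 ms
Proportion correct = 6/9
IES = 646.0000 / (6/9) = 969.000 ms

969 ms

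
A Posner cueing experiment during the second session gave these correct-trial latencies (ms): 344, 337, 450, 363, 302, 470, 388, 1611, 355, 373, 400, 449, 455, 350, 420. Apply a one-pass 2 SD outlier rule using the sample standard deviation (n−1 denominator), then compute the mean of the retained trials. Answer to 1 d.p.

n = 15, ΣRT = 7067, M = 471.133
Σ(x−M)² = 1427323.73; s = √(1427323.73/14) = 319.299
Cutoffs: 471.133 ± 2·319.299 → [-167.5, 1109.7]
Outside: 1611 → excluded.
Retained (n=14): Σ = 5456, mean = 5456/14 = 389.714

389.7 ms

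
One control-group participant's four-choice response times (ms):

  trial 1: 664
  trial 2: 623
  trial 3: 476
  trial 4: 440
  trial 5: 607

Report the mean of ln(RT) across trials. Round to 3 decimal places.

6.319

ln(RT): 6.4983, 6.4345, 6.1654, 6.0868, 6.4085
Σ ln(RT) = 31.5936
Mean = 31.5936/5 = 6.31871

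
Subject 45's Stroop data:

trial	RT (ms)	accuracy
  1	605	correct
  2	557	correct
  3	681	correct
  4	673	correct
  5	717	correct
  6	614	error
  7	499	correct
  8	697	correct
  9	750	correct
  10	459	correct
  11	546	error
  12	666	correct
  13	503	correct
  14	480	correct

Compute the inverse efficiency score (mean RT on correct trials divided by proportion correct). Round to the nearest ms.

Correct trials (n=12): 605, 557, 681, 673, 717, 499, 697, 750, 459, 666, 503, 480
Mean correct RT = 7287/12 = 607.2500 ms
Proportion correct = 12/14
IES = 607.2500 / (12/14) = 708.458 ms

708 ms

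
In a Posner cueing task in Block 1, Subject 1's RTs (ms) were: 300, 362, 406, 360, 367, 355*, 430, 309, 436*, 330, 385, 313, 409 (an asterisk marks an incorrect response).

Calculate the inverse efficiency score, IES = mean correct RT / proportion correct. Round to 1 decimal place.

Correct trials (n=11): 300, 362, 406, 360, 367, 430, 309, 330, 385, 313, 409
Mean correct RT = 3971/11 = 361.0000 ms
Proportion correct = 11/13
IES = 361.0000 / (11/13) = 426.636 ms

426.6 ms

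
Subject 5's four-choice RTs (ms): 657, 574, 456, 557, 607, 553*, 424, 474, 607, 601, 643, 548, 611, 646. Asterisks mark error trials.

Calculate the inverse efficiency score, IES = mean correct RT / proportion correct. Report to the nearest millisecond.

Correct trials (n=13): 657, 574, 456, 557, 607, 424, 474, 607, 601, 643, 548, 611, 646
Mean correct RT = 7405/13 = 569.6154 ms
Proportion correct = 13/14
IES = 569.6154 / (13/14) = 613.432 ms

613 ms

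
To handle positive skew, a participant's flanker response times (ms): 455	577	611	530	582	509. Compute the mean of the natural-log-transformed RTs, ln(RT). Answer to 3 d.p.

6.294

ln(RT): 6.1203, 6.3578, 6.4151, 6.2729, 6.3665, 6.2324
Σ ln(RT) = 37.7650
Mean = 37.7650/6 = 6.29417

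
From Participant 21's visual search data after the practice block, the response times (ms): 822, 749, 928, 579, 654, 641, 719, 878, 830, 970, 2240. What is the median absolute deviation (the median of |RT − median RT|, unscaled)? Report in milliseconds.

106 ms

Sorted: 579, 641, 654, 719, 749, 822, 830, 878, 928, 970, 2240 → median = 822
|x − 822|: 0, 73, 106, 243, 168, 181, 103, 56, 8, 148, 1418
Sorted deviations: 0, 8, 56, 73, 103, 106, 148, 168, 181, 243, 1418 → MAD = 106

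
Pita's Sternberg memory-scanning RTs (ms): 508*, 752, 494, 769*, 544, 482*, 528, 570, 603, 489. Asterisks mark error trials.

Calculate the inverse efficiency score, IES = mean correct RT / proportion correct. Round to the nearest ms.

Correct trials (n=7): 752, 494, 544, 528, 570, 603, 489
Mean correct RT = 3980/7 = 568.5714 ms
Proportion correct = 7/10
IES = 568.5714 / (7/10) = 812.245 ms

812 ms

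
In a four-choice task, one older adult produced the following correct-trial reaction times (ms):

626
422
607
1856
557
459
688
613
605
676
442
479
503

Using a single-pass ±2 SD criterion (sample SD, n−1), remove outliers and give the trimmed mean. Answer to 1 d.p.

556.4 ms

n = 13, ΣRT = 8533, M = 656.385
Σ(x−M)² = 1653073.08; s = √(1653073.08/12) = 371.155
Cutoffs: 656.385 ± 2·371.155 → [-85.9, 1398.7]
Outside: 1856 → excluded.
Retained (n=12): Σ = 6677, mean = 6677/12 = 556.417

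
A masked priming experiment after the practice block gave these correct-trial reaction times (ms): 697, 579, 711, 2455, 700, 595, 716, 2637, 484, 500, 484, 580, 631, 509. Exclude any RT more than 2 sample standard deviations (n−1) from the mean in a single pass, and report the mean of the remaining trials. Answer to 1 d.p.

n = 14, ΣRT = 12278, M = 877.000
Σ(x−M)² = 6608394.00; s = √(6608394.00/13) = 712.978
Cutoffs: 877.000 ± 2·712.978 → [-549.0, 2303.0]
Outside: 2455, 2637 → excluded.
Retained (n=12): Σ = 7186, mean = 7186/12 = 598.833

598.8 ms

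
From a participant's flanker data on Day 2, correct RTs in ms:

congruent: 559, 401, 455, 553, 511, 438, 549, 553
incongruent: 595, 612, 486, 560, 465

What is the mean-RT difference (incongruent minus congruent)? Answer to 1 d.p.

41.2 ms

M(congruent) = 4019/8 = 502.375
M(incongruent) = 2718/5 = 543.600
Difference = 543.600 − 502.375 = 41.225 ms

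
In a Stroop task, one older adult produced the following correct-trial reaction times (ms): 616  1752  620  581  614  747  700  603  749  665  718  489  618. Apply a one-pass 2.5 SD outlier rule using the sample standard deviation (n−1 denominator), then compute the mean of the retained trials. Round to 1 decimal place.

n = 13, ΣRT = 9472, M = 728.615
Σ(x−M)² = 1197885.08; s = √(1197885.08/12) = 315.949
Cutoffs: 728.615 ± 2.5·315.949 → [-61.3, 1518.5]
Outside: 1752 → excluded.
Retained (n=12): Σ = 7720, mean = 7720/12 = 643.333

643.3 ms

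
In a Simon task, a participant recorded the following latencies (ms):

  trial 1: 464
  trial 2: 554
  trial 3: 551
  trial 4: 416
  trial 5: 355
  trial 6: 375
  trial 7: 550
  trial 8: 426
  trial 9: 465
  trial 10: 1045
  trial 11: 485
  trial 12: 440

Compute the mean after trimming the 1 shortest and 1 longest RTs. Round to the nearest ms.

473 ms

Sorted: 355, 375, 416, 426, 440, 464, 465, 485, 550, 551, 554, 1045
Drop lowest 1 (355) and highest 1 (1045)
Remaining (n=10): Σ = 4726, mean = 4726/10 = 472.600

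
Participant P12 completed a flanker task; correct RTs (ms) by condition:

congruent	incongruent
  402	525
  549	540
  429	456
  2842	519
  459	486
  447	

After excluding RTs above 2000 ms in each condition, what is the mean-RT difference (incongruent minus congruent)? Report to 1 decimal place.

48.0 ms

congruent: exclude 2842
M(congruent) = 2286/5 = 457.200
M(incongruent) = 2526/5 = 505.200
Difference = 505.200 − 457.200 = 48.000 ms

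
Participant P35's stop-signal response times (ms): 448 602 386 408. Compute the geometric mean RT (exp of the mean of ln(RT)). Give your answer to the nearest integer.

ln(RT): 6.1048, 6.4003, 5.9558, 6.0113
Mean ln(RT) = 24.4722/4 = 6.11804
Geometric mean = exp(6.11804) = 453.97 ms

454 ms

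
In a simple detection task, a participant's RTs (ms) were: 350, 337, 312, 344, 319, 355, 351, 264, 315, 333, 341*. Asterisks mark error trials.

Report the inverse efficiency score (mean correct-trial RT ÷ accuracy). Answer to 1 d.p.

360.8 ms

Correct trials (n=10): 350, 337, 312, 344, 319, 355, 351, 264, 315, 333
Mean correct RT = 3280/10 = 328.0000 ms
Proportion correct = 10/11
IES = 328.0000 / (10/11) = 360.800 ms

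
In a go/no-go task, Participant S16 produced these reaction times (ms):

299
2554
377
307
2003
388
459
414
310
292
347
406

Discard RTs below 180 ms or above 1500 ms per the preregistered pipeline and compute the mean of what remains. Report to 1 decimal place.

359.9 ms

Excluded: 2003, 2554
Retained (n=10): Σ = 3599
Mean = 3599/10 = 359.9000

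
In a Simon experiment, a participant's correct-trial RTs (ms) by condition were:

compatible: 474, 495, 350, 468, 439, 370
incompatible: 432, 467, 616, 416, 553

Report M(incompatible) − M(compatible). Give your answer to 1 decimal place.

M(compatible) = 2596/6 = 432.667
M(incompatible) = 2484/5 = 496.800
Difference = 496.800 − 432.667 = 64.133 ms

64.1 ms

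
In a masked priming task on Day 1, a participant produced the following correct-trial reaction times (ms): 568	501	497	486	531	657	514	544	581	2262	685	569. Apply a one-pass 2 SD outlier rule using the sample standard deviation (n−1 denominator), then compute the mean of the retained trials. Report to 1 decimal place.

557.5 ms

n = 12, ΣRT = 8395, M = 699.583
Σ(x−M)² = 2704760.92; s = √(2704760.92/11) = 495.870
Cutoffs: 699.583 ± 2·495.870 → [-292.2, 1691.3]
Outside: 2262 → excluded.
Retained (n=11): Σ = 6133, mean = 6133/11 = 557.545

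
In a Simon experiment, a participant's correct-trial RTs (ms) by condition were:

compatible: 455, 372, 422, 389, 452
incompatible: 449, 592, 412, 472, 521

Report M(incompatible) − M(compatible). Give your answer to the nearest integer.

M(compatible) = 2090/5 = 418.000
M(incompatible) = 2446/5 = 489.200
Difference = 489.200 − 418.000 = 71.200 ms

71 ms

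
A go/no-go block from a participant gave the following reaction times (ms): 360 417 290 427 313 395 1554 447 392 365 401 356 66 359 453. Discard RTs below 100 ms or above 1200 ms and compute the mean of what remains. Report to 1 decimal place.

382.7 ms

Excluded: 66, 1554
Retained (n=13): Σ = 4975
Mean = 4975/13 = 382.6923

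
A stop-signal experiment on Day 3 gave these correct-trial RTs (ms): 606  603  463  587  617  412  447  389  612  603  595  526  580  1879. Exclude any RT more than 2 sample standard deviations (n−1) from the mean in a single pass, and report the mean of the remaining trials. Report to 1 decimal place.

541.5 ms

n = 14, ΣRT = 8919, M = 637.071
Σ(x−M)² = 1745200.93; s = √(1745200.93/13) = 366.396
Cutoffs: 637.071 ± 2·366.396 → [-95.7, 1369.9]
Outside: 1879 → excluded.
Retained (n=13): Σ = 7040, mean = 7040/13 = 541.538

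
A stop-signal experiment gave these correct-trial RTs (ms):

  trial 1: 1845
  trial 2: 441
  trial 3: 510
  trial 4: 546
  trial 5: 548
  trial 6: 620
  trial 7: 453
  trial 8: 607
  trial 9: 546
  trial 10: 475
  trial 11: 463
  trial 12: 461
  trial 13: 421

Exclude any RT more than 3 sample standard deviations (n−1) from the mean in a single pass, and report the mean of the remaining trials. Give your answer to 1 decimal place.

507.6 ms

n = 13, ΣRT = 7936, M = 610.462
Σ(x−M)² = 1698333.23; s = √(1698333.23/12) = 376.202
Cutoffs: 610.462 ± 3·376.202 → [-518.1, 1739.1]
Outside: 1845 → excluded.
Retained (n=12): Σ = 6091, mean = 6091/12 = 507.583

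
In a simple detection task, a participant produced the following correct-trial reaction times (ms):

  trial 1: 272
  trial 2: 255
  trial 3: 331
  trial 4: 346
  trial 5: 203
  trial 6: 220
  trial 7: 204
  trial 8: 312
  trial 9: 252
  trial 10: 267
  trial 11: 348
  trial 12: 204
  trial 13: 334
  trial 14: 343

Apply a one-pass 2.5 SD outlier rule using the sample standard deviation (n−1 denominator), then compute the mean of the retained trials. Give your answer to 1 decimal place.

277.9 ms

n = 14, ΣRT = 3891, M = 277.929
Σ(x−M)² = 42152.93; s = √(42152.93/13) = 56.943
Cutoffs: 277.929 ± 2.5·56.943 → [135.6, 420.3]
No RTs fall outside the cutoffs; all 14 retained. Mean = 3891/14 = 277.929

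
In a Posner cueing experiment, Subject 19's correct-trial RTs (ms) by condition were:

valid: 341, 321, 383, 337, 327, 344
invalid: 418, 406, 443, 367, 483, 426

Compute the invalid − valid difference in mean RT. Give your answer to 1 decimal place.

81.7 ms

M(valid) = 2053/6 = 342.167
M(invalid) = 2543/6 = 423.833
Difference = 423.833 − 342.167 = 81.667 ms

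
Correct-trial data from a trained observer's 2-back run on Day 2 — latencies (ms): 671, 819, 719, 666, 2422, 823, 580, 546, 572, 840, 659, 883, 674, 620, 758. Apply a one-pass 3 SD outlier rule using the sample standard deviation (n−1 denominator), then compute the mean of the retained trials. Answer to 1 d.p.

702.1 ms

n = 15, ΣRT = 12252, M = 816.800
Σ(x−M)² = 2912008.40; s = √(2912008.40/14) = 456.071
Cutoffs: 816.800 ± 3·456.071 → [-551.4, 2185.0]
Outside: 2422 → excluded.
Retained (n=14): Σ = 9830, mean = 9830/14 = 702.143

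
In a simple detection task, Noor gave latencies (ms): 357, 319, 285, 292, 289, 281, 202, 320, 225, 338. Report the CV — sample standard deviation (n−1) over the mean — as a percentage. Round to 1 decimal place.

16.5%

n = 10, Σ = 2908, M = 290.8000
Σ(x−M)² = 20607.600; s = √(20607.600/9) = 47.8512
CV = 47.8512 / 290.8000 = 0.16455 = 16.455%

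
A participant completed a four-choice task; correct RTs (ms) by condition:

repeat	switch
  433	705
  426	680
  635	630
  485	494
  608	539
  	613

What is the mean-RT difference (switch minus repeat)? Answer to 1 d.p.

M(repeat) = 2587/5 = 517.400
M(switch) = 3661/6 = 610.167
Difference = 610.167 − 517.400 = 92.767 ms

92.8 ms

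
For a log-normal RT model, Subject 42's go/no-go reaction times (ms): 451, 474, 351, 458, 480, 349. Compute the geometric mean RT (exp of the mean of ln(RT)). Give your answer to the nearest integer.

423 ms

ln(RT): 6.1115, 6.1612, 5.8608, 6.1269, 6.1738, 5.8551
Mean ln(RT) = 36.2892/6 = 6.04820
Geometric mean = exp(6.04820) = 423.35 ms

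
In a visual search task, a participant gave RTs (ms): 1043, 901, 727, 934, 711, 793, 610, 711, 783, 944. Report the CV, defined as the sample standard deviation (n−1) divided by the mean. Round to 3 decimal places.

n = 10, Σ = 8157, M = 815.7000
Σ(x−M)² = 163086.100; s = √(163086.100/9) = 134.6131
CV = 134.6131 / 815.7000 = 0.16503

0.165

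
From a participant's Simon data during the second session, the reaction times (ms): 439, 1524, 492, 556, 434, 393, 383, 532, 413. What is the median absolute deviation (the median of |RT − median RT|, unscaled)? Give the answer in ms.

53 ms

Sorted: 383, 393, 413, 434, 439, 492, 532, 556, 1524 → median = 439
|x − 439|: 0, 1085, 53, 117, 5, 46, 56, 93, 26
Sorted deviations: 0, 5, 26, 46, 53, 56, 93, 117, 1085 → MAD = 53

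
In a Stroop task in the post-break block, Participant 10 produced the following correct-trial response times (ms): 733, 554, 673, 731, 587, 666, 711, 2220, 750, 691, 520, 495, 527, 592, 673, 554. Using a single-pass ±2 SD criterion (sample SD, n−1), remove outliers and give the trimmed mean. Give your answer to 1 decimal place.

n = 16, ΣRT = 11677, M = 729.812
Σ(x−M)² = 2474964.44; s = √(2474964.44/15) = 406.199
Cutoffs: 729.812 ± 2·406.199 → [-82.6, 1542.2]
Outside: 2220 → excluded.
Retained (n=15): Σ = 9457, mean = 9457/15 = 630.467

630.5 ms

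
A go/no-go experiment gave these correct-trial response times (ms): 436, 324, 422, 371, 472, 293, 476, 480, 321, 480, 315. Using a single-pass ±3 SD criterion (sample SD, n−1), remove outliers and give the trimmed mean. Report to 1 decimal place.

399.1 ms

n = 11, ΣRT = 4390, M = 399.091
Σ(x−M)² = 57062.91; s = √(57062.91/10) = 75.540
Cutoffs: 399.091 ± 3·75.540 → [172.5, 625.7]
No RTs fall outside the cutoffs; all 11 retained. Mean = 4390/11 = 399.091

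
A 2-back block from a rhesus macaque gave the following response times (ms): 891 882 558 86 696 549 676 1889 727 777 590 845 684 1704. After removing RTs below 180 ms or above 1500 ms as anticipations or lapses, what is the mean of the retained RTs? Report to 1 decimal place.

Excluded: 86, 1704, 1889
Retained (n=11): Σ = 7875
Mean = 7875/11 = 715.9091

715.9 ms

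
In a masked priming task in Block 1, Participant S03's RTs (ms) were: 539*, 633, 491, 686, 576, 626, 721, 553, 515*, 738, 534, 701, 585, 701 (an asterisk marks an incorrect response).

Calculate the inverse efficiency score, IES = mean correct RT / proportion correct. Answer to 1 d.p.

Correct trials (n=12): 633, 491, 686, 576, 626, 721, 553, 738, 534, 701, 585, 701
Mean correct RT = 7545/12 = 628.7500 ms
Proportion correct = 12/14
IES = 628.7500 / (12/14) = 733.542 ms

733.5 ms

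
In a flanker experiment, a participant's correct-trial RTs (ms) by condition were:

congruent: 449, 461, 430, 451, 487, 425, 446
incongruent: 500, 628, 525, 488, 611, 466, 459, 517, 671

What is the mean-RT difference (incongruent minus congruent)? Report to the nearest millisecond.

M(congruent) = 3149/7 = 449.857
M(incongruent) = 4865/9 = 540.556
Difference = 540.556 − 449.857 = 90.698 ms

91 ms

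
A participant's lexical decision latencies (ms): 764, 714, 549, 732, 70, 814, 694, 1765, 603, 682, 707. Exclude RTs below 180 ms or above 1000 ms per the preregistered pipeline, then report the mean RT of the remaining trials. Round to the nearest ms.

695 ms

Excluded: 70, 1765
Retained (n=9): Σ = 6259
Mean = 6259/9 = 695.4444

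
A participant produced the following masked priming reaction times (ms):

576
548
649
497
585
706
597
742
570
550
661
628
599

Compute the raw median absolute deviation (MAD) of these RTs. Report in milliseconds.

47 ms

Sorted: 497, 548, 550, 570, 576, 585, 597, 599, 628, 649, 661, 706, 742 → median = 597
|x − 597|: 21, 49, 52, 100, 12, 109, 0, 145, 27, 47, 64, 31, 2
Sorted deviations: 0, 2, 12, 21, 27, 31, 47, 49, 52, 64, 100, 109, 145 → MAD = 47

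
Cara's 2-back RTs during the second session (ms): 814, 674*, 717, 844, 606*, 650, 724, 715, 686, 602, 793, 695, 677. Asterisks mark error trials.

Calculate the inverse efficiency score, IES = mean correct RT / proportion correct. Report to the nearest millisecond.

851 ms

Correct trials (n=11): 814, 717, 844, 650, 724, 715, 686, 602, 793, 695, 677
Mean correct RT = 7917/11 = 719.7273 ms
Proportion correct = 11/13
IES = 719.7273 / (11/13) = 850.587 ms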